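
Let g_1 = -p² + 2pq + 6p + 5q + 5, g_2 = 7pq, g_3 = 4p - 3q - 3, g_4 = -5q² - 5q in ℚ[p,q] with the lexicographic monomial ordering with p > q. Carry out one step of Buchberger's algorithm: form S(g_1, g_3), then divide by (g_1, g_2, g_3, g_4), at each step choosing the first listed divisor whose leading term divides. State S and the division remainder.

S(g_1, g_3) = -5/4pq - 21/4p - 5q - 5; remainder on division = -143/16q - 143/16.

lcm(LM(g_1), LM(g_3)) = p².
S = (lcm/LT(g_1))·g_1 − (lcm/LT(g_3))·g_3 = -5/4pq - 21/4p - 5q - 5.
Reduce S modulo (g_1, g_2, g_3, g_4) in that order:
  leading term pq: subtract (-5/28)·g_2 from -5/4pq - 21/4p - 5q - 5 → -21/4p - 5q - 5
  leading term p: subtract (-21/16)·g_3 from -21/4p - 5q - 5 → -143/16q - 143/16
  leading term q: no divisor's leading term divides it; move -143/16q to the remainder.
  leading term 1: no divisor's leading term divides it; move -143/16 to the remainder.
The remainder -143/16q - 143/16 is nonzero, so it would be added as the next basis element.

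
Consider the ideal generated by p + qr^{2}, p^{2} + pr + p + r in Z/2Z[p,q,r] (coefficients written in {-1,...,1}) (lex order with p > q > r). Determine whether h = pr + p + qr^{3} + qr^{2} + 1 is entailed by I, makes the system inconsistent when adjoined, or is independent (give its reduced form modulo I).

Adjoining pr + p + qr^{3} + qr^{2} + 1 makes the ideal the whole ring: the system is inconsistent.

First compute the reduced Gröbner basis of I by Buchberger's algorithm.
f_1 = p + qr^{2}, LT = p.
f_2 = p^{2} + pr + p + r, LT = p^{2}.

S(f_1,f_2): lcm = p^{2}. S = pqr^{2} + pr + p + r.
  reduce S modulo (f_1, f_2):
  remainder q^{2}r^{4} + qr^{3} + qr^{2} + r ≠ 0; add k_3 = q^{2}r^{4} + qr^{3} + qr^{2} + r to the basis.

The other S-polynomials (S(f_1,k_3), S(f_2,k_3)) all reduce to 0 modulo the current basis, so we have a Gröbner basis.
Inter-reduce: drop elements whose leading term is divisible by another's, tail-reduce, and make monic.
Reduced Gröbner basis: {p + qr^{2}, q^{2}r^{4} + qr^{3} + qr^{2} + r}.
Label its elements g_1 = p + qr^{2}, g_2 = q^{2}r^{4} + qr^{3} + qr^{2} + r.

Reduce h = pr + p + qr^{3} + qr^{2} + 1 modulo G:
  leading term pr: subtract (r)·g_1 from pr + p + qr^{3} + qr^{2} + 1 → p + qr^{2} + 1
  leading term p: subtract (1)·g_1 from p + qr^{2} + 1 → 1
  leading term 1: no divisor's leading term divides it; move 1 to the remainder.
  normal form = 1.
The normal form is nonzero, so h ∉ I. Since h minus its normal form lies in I, I + (h) = I + (n) where n = 1; decide whether this ideal is the whole ring.
Here n = 1 is a nonzero constant, hence a unit: 1 ∈ I + (h), the Gröbner basis of I + (h) is {1}, and the enlarged system has no common solution — adjoining h is inconsistent.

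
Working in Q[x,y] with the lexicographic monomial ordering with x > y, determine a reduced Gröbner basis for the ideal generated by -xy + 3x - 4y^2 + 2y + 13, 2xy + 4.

f_1 = -xy + 3x - 4y^2 + 2y + 13, LT = xy.
f_2 = 2xy + 4, LT = xy.

S(f_1,f_2): lcm = xy. S = -3x + 4y^2 - 2y - 15.
  leading term x: no divisor's leading term divides it; move -3x to the remainder.
  leading term y^2: no divisor's leading term divides it; move 4y^2 to the remainder.
  leading term y: no divisor's leading term divides it; move -2y to the remainder.
  leading term 1: no divisor's leading term divides it; move -15 to the remainder.
  remainder -3x + 4y^2 - 2y - 15 ≠ 0; add g_3 = -3x + 4y^2 - 2y - 15 to the basis.

S(f_1,g_3): lcm = xy. S = -3x + 4/3y^3 + 10/3y^2 - 7y - 13.
  leading term x: subtract (1)·g_3 from -3x + 4/3y^3 + 10/3y^2 - 7y - 13 → 4/3y^3 - 2/3y^2 - 5y + 2
  leading term y^3: no divisor's leading term divides it; move 4/3y^3 to the remainder.
  leading term y^2: no divisor's leading term divides it; move -2/3y^2 to the remainder.
  leading term y: no divisor's leading term divides it; move -5y to the remainder.
  leading term 1: no divisor's leading term divides it; move 2 to the remainder.
  remainder 4/3y^3 - 2/3y^2 - 5y + 2 ≠ 0; add g_4 = 4/3y^3 - 2/3y^2 - 5y + 2 to the basis.

The other S-polynomials (S(f_2,g_3), S(f_1,g_4), S(f_2,g_4), S(g_3,g_4)) all reduce to 0 modulo the current basis, so we have a Gröbner basis.
Inter-reduce: drop elements whose leading term is divisible by another's, tail-reduce, and make monic.

G = {x - 4/3y^2 + 2/3y + 5, y^3 - 1/2y^2 - 15/4y + 3/2}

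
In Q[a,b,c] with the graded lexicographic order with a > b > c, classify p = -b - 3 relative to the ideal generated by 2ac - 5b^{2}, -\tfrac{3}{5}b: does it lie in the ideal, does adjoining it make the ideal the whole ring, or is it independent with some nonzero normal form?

Adjoining -b - 3 makes the ideal the whole ring: the system is inconsistent.

First compute the reduced Gröbner basis of I by Buchberger's algorithm.
f_1 = 2ac - 5b^{2}, LT = ac.
f_2 = -\tfrac{3}{5}b, LT = b.

The S-polynomials (S(f_1,f_2)) all reduce to 0 modulo the current basis, so we have a Gröbner basis.
Inter-reduce: drop elements whose leading term is divisible by another's, tail-reduce, and make monic.
Reduced Gröbner basis: {ac, b}.
Label its elements g_1 = ac, g_2 = b.

Reduce p = -b - 3 modulo G:
  leading term b: subtract (-1)·g_2 from -b - 3 → -3
  leading term 1: no divisor's leading term divides it; move -3 to the remainder.
  normal form = -3.
The normal form is nonzero, so p ∉ I. Since p minus its normal form lies in I, I + (p) = I + (r) where r = -3; decide whether this ideal is the whole ring.
Here r = -3 is a nonzero constant, hence a unit: 1 ∈ I + (p), the Gröbner basis of I + (p) is {1}, and the enlarged system has no common solution — adjoining p is inconsistent.

Ideal membership is decidable via reduction modulo a Gröbner basis.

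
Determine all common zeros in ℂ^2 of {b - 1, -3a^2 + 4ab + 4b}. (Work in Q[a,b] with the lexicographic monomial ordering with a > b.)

{(-2/3, 1), (2, 1)}

Compute a lex Gröbner basis by Buchberger's algorithm.
f_1 = b - 1, LT = b.
f_2 = -3a^2 + 4ab + 4b, LT = a^2.

The S-polynomials (S(f_1,f_2)) all reduce to 0 modulo the current basis, so we have a Gröbner basis.
Inter-reduce: drop elements whose leading term is divisible by another's, tail-reduce, and make monic.
Reduced Gröbner basis: {a^2 - 4/3a - 4/3, b - 1}.

From the last basis element, b - 1 = 0, so b takes values in {1}. Each choice, substituted upward through the basis, yields the corresponding point(s) of the solution set.
  b = 1: the earlier basis element becomes a^2 - 4/3a - 4/3 = 0, giving a = -2/3, 2 — points (-2/3, 1), (2, 1).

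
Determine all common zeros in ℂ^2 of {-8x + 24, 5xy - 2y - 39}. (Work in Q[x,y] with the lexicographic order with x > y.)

Compute a lex Gröbner basis by Buchberger's algorithm.
f_1 = -8x + 24, LT = x.
f_2 = 5xy - 2y - 39, LT = xy.

S(f_1,f_2): lcm = xy. S = -\tfrac{13}{5}y + \tfrac{39}{5}.
  leading term y: no divisor's leading term divides it; move -\tfrac{13}{5}y to the remainder.
  leading term 1: no divisor's leading term divides it; move \tfrac{39}{5} to the remainder.
  remainder -\tfrac{13}{5}y + \tfrac{39}{5} ≠ 0; add h_3 = -\tfrac{13}{5}y + \tfrac{39}{5} to the basis.

S(f_1,h_3): leading monomials are coprime, so the S-polynomial reduces to 0 (Buchberger's first criterion).
S(f_2,h_3): lcm = xy. S = 3x - \tfrac{2}{5}y - \tfrac{39}{5}.
  leading term x: subtract (-\tfrac{3}{8})·f_1 from 3x - \tfrac{2}{5}y - \tfrac{39}{5} → -\tfrac{2}{5}y + \tfrac{6}{5}
  leading term y: subtract (\tfrac{2}{13})·h_3 from -\tfrac{2}{5}y + \tfrac{6}{5} → 0
  remainder 0.

Every S-polynomial of the final basis reduces to 0, so we have a Gröbner basis.
Inter-reduce: drop elements whose leading term is divisible by another's, tail-reduce, and make monic.
Reduced Gröbner basis: {x - 3, y - 3}.

The lex basis is triangular: the last element involves only y. Solving y - 3 = 0 gives y ∈ {3}; substituting each value into the earlier elements determines the remaining variables.
  y = 3: the earlier basis element becomes x - 3 = 0, giving x = 3 — point (3, 3).
Substituting each solution back into the original system confirms all equations vanish.

{(3, 3)}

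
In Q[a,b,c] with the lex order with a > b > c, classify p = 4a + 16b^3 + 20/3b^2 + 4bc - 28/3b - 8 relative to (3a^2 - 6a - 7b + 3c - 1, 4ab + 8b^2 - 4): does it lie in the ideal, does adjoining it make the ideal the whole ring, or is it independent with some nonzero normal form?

First compute the reduced Gröbner basis of I by Buchberger's algorithm.
f_1 = 3a^2 - 6a - 7b + 3c - 1, LT = a^2.
f_2 = 4ab + 8b^2 - 4, LT = ab.

S(f_1,f_2): lcm = a^2b. S = -2ab^2 - 2ab + a - 7/3b^2 + bc - 1/3b.
  reduce S modulo (f_1, f_2):
  remainder a + 4b^3 + 5/3b^2 + bc - 7/3b - 2 ≠ 0; add h_3 = a + 4b^3 + 5/3b^2 + bc - 7/3b - 2 to the basis.

S(f_1,h_3): lcm = a^2. S = -4ab^3 - 5/3ab^2 - abc + 7/3ab - 7/3b + c - 1/3.
  reduce S modulo (f_1, f_2, h_3):
  remainder 8b^4 + 10/3b^3 + 2b^2c - 26/3b^2 - 4b + 2 ≠ 0; add h_4 = 8b^4 + 10/3b^3 + 2b^2c - 26/3b^2 - 4b + 2 to the basis.

The other S-polynomials (S(f_2,h_3), S(f_1,h_4), S(f_2,h_4), S(h_3,h_4)) all reduce to 0 modulo the current basis, so we have a Gröbner basis.
Inter-reduce: drop elements whose leading term is divisible by another's, tail-reduce, and make monic.
Reduced Gröbner basis: {a + 4b^3 + 5/3b^2 + bc - 7/3b - 2, b^4 + 5/12b^3 + 1/4b^2c - 13/12b^2 - 1/2b + 1/4}.
Label its elements g_1 = a + 4b^3 + 5/3b^2 + bc - 7/3b - 2, g_2 = b^4 + 5/12b^3 + 1/4b^2c - 13/12b^2 - 1/2b + 1/4.

Reduce p = 4a + 16b^3 + 20/3b^2 + 4bc - 28/3b - 8 modulo G:
  leading term a: subtract (4)·g_1 from 4a + 16b^3 + 20/3b^2 + 4bc - 28/3b - 8 → 0
  normal form = 0.
Since the normal form is 0, p ∈ I.

4a + 16b^3 + 20/3b^2 + 4bc - 28/3b - 8 lies in I (it reduces to 0).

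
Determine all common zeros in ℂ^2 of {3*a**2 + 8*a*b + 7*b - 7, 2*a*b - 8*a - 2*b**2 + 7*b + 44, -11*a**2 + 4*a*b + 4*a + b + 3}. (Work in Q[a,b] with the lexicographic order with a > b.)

Compute a lex Gröbner basis by Buchberger's algorithm.
f_1 = 3*a**2 + 8*a*b + 7*b - 7, LT = a**2.
f_2 = 2*a*b - 8*a - 2*b**2 + 7*b + 44, LT = a*b.
f_3 = -11*a**2 + 4*a*b + 4*a + b + 3, LT = a**2.

S(f_1,f_2): lcm = a**2*b. S = 4*a**2 + 11/3*a*b**2 - 7/2*a*b - 22*a + 7/3*b**2 - 7/3*b.
  leading term a**2: subtract (4/3)·f_1 from 4*a**2 + 11/3*a*b**2 - 7/2*a*b - 22*a + 7/3*b**2 - 7/3*b → 11/3*a*b**2 - 85/6*a*b - 22*a + 7/3*b**2 - 35/3*b + 28/3
  leading term a*b**2: subtract (11/6*b)·f_2 from 11/3*a*b**2 - 85/6*a*b - 22*a + 7/3*b**2 - 35/3*b + 28/3 → 1/2*a*b - 22*a + 11/3*b**3 - 21/2*b**2 - 277/3*b + 28/3
  leading term a*b: subtract (1/4)·f_2 from 1/2*a*b - 22*a + 11/3*b**3 - 21/2*b**2 - 277/3*b + 28/3 → -20*a + 11/3*b**3 - 10*b**2 - 1129/12*b - 5/3
  leading term a: no divisor's leading term divides it; move -20*a to the remainder.
  leading term b**3: no divisor's leading term divides it; move 11/3*b**3 to the remainder.
  leading term b**2: no divisor's leading term divides it; move -10*b**2 to the remainder.
  leading term b: no divisor's leading term divides it; move -1129/12*b to the remainder.
  leading term 1: no divisor's leading term divides it; move -5/3 to the remainder.
  remainder -20*a + 11/3*b**3 - 10*b**2 - 1129/12*b - 5/3 ≠ 0; add h_4 = -20*a + 11/3*b**3 - 10*b**2 - 1129/12*b - 5/3 to the basis.

S(f_1,f_3): lcm = a**2. S = 100/33*a*b + 4/11*a + 80/33*b - 68/33.
  leading term a*b: subtract (50/33)·f_2 from 100/33*a*b + 4/11*a + 80/33*b - 68/33 → 412/33*a + 100/33*b**2 - 90/11*b - 756/11
  leading term a: subtract (-103/165)·h_4 from 412/33*a + 100/33*b**2 - 90/11*b - 756/11 → 103/45*b**3 - 106/33*b**2 - 132487/1980*b - 6907/99
  leading term b**3: no divisor's leading term divides it; move 103/45*b**3 to the remainder.
  leading term b**2: no divisor's leading term divides it; move -106/33*b**2 to the remainder.
  leading term b: no divisor's leading term divides it; move -132487/1980*b to the remainder.
  leading term 1: no divisor's leading term divides it; move -6907/99 to the remainder.
  remainder 103/45*b**3 - 106/33*b**2 - 132487/1980*b - 6907/99 ≠ 0; add h_5 = 103/45*b**3 - 106/33*b**2 - 132487/1980*b - 6907/99 to the basis.

S(f_2,f_3): lcm = a**2*b. S = -4*a**2 - 7/11*a*b**2 + 85/22*a*b + 22*a + 1/11*b**2 + 3/11*b.
  leading term a**2: subtract (-4/3)·f_1 from -4*a**2 - 7/11*a*b**2 + 85/22*a*b + 22*a + 1/11*b**2 + 3/11*b → -7/11*a*b**2 + 959/66*a*b + 22*a + 1/11*b**2 + 317/33*b - 28/3
  leading term a*b**2: subtract (-7/22*b)·f_2 from -7/11*a*b**2 + 959/66*a*b + 22*a + 1/11*b**2 + 317/33*b - 28/3 → 791/66*a*b + 22*a - 7/11*b**3 + 51/22*b**2 + 779/33*b - 28/3
  leading term a*b: subtract (791/132)·f_2 from 791/66*a*b + 22*a - 7/11*b**3 + 51/22*b**2 + 779/33*b - 28/3 → 2308/33*a - 7/11*b**3 + 472/33*b**2 - 807/44*b - 273
  leading term a: subtract (-577/165)·h_4 from 2308/33*a - 7/11*b**3 + 472/33*b**2 - 807/44*b - 273 → 6032/495*b**3 - 62/3*b**2 - 171937/495*b - 27604/99
  leading term b**3: subtract (6032/1133)·h_5 from 6032/495*b**3 - 62/3*b**2 - 171937/495*b - 27604/99 → -44438/12463*b**2 + 110795/12463*b + 1154188/12463
  leading term b**2: no divisor's leading term divides it; move -44438/12463*b**2 to the remainder.
  leading term b: no divisor's leading term divides it; move 110795/12463*b to the remainder.
  leading term 1: no divisor's leading term divides it; move 1154188/12463 to the remainder.
  remainder -44438/12463*b**2 + 110795/12463*b + 1154188/12463 ≠ 0; add h_6 = -44438/12463*b**2 + 110795/12463*b + 1154188/12463 to the basis.

S(f_2,h_5): lcm = a*b**3. S = -2942/1133*a*b**2 + 132487/4532*a*b + 34535/1133*a - b**4 + 7/2*b**3 + 22*b**2.
  leading term a*b**2: subtract (-1471/1133*b)·f_2 from -2942/1133*a*b**2 + 132487/4532*a*b + 34535/1133*a - b**4 + 7/2*b**3 + 22*b**2 → 7765/412*a*b + 34535/1133*a - b**4 + 2047/2266*b**3 + 35223/1133*b**2 + 5884/103*b
  leading term a*b: subtract (7765/824)·f_2 from 7765/412*a*b + 34535/1133*a - b**4 + 2047/2266*b**3 + 35223/1133*b**2 + 5884/103*b → 119950/1133*a - b**4 + 2047/2266*b**3 + 226307/4532*b**2 - 7283/824*b - 85415/206
  leading term a: subtract (-11995/2266)·h_4 from 119950/1133*a - b**4 + 2047/2266*b**3 + 226307/4532*b**2 - 7283/824*b - 85415/206 → -b**4 + 69043/3399*b**3 - 13593/4532*b**2 - 6891347/13596*b - 1439335/3399
  leading term b**4: subtract (-45/103*b)·h_5 from -b**4 + 69043/3399*b**3 - 13593/4532*b**2 - 6891347/13596*b - 1439335/3399 → 5843/309*b**3 - 3320/103*b**2 - 7305767/13596*b - 1439335/3399
  leading term b**3: subtract (87645/10609)·h_5 from 5843/309*b**3 - 3320/103*b**2 - 7305767/13596*b - 1439335/3399 → -664770/116699*b**2 + 163845/10609*b + 17845500/116699
  leading term b**2: subtract (3656235/2288557)·h_6 from -664770/116699*b**2 + 163845/10609*b + 17845500/116699 → 31248510/25174127*b + 124994040/25174127
  leading term b: no divisor's leading term divides it; move 31248510/25174127*b to the remainder.
  leading term 1: no divisor's leading term divides it; move 124994040/25174127 to the remainder.
  remainder 31248510/25174127*b + 124994040/25174127 ≠ 0; add h_7 = 31248510/25174127*b + 124994040/25174127 to the basis.

The other S-polynomials (S(f_1,h_4), S(f_2,h_4), S(f_3,h_4), S(f_1,h_5), S(f_3,h_5), S(h_4,h_5), S(f_1,h_6), S(f_2,h_6), S(f_3,h_6), S(h_4,h_6), S(h_5,h_6), S(f_1,h_7), S(f_2,h_7), S(f_3,h_7), S(h_4,h_7), S(h_5,h_7), S(h_6,h_7)) all reduce to 0 modulo the current basis, so we have a Gröbner basis.
Inter-reduce: drop elements whose leading term is divisible by another's, tail-reduce, and make monic.
Reduced Gröbner basis: {a + 1, b + 4}.

From the last basis element, b + 4 = 0, so b takes values in {-4}. Each choice, substituted upward through the basis, yields the corresponding point(s) of the solution set.
  b = -4: the earlier basis element becomes a + 1 = 0, giving a = -1 — point (-1, -4).
Each listed point satisfies every original equation (direct substitution).
A lex Gröbner basis triangularizes the system, enabling back-substitution.

{(-1, -4)}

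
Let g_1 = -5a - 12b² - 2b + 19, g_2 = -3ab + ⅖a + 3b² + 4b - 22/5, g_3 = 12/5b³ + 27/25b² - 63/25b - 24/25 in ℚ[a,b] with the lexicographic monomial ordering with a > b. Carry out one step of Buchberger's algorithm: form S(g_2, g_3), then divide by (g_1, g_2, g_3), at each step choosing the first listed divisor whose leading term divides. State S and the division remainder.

lcm(LM(g_2), LM(g_3)) = ab³.
S = (lcm/LT(g_2))·g_2 − (lcm/LT(g_3))·g_3 = -7/12ab² + 21/20ab + ⅖a - b⁴ - 4/3b³ + 22/15b².
Reduce S modulo (g_1, g_2, g_3) in that order:
  leading term ab²: subtract (7/60b²)·g_1 from -7/12ab² + 21/20ab + ⅖a - b⁴ - 4/3b³ + 22/15b² → 21/20ab + ⅖a + ⅖b⁴ - 11/10b³ - ¾b²
  leading term ab: subtract (-21/100b)·g_1 from 21/20ab + ⅖a + ⅖b⁴ - 11/10b³ - ¾b² → ⅖a + ⅖b⁴ - 181/50b³ - 117/100b² + 399/100b
  leading term a: subtract (-2/25)·g_1 from ⅖a + ⅖b⁴ - 181/50b³ - 117/100b² + 399/100b → ⅖b⁴ - 181/50b³ - 213/100b² + 383/100b + 38/25
  leading term b⁴: subtract (⅙b)·g_3 from ⅖b⁴ - 181/50b³ - 213/100b² + 383/100b + 38/25 → -19/5b³ - 171/100b² + 399/100b + 38/25
  leading term b³: subtract (-19/12)·g_3 from -19/5b³ - 171/100b² + 399/100b + 38/25 → 0
The remainder is 0, so this S-polynomial contributes no new basis element.

S(g_2, g_3) = -7/12ab² + 21/20ab + ⅖a - b⁴ - 4/3b³ + 22/15b²; remainder on division = 0.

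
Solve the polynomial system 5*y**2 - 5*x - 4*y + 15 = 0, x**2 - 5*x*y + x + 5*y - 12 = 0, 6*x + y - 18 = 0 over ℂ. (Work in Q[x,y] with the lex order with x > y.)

Compute a lex Gröbner basis by Buchberger's algorithm.
f_1 = -5*x + 5*y**2 - 4*y + 15, LT = x.
f_2 = x**2 - 5*x*y + x + 5*y - 12, LT = x**2.
f_3 = 6*x + y - 18, LT = x.

S(f_1,f_2): lcm = x**2. S = -x*y**2 + 29/5*x*y - 4*x - 5*y + 12.
  leading term x*y**2: subtract (1/5*y**2)·f_1 from -x*y**2 + 29/5*x*y - 4*x - 5*y + 12 → 29/5*x*y - 4*x - y**4 + 4/5*y**3 - 3*y**2 - 5*y + 12
  leading term x*y: subtract (-29/25*y)·f_1 from 29/5*x*y - 4*x - y**4 + 4/5*y**3 - 3*y**2 - 5*y + 12 → -4*x - y**4 + 33/5*y**3 - 191/25*y**2 + 62/5*y + 12
  leading term x: subtract (4/5)·f_1 from -4*x - y**4 + 33/5*y**3 - 191/25*y**2 + 62/5*y + 12 → -y**4 + 33/5*y**3 - 291/25*y**2 + 78/5*y
  leading term y**4: no divisor's leading term divides it; move -y**4 to the remainder.
  leading term y**3: no divisor's leading term divides it; move 33/5*y**3 to the remainder.
  leading term y**2: no divisor's leading term divides it; move -291/25*y**2 to the remainder.
  leading term y: no divisor's leading term divides it; move 78/5*y to the remainder.
  remainder -y**4 + 33/5*y**3 - 291/25*y**2 + 78/5*y ≠ 0; add h_4 = -y**4 + 33/5*y**3 - 291/25*y**2 + 78/5*y to the basis.

S(f_1,f_3): lcm = x. S = -y**2 + 19/30*y.
  leading term y**2: no divisor's leading term divides it; move -y**2 to the remainder.
  leading term y: no divisor's leading term divides it; move 19/30*y to the remainder.
  remainder -y**2 + 19/30*y ≠ 0; add h_5 = -y**2 + 19/30*y to the basis.

S(f_2,f_3): lcm = x**2. S = -31/6*x*y + 4*x + 5*y - 12.
  leading term x*y: subtract (31/30*y)·f_1 from -31/6*x*y + 4*x + 5*y - 12 → 4*x - 31/6*y**3 + 62/15*y**2 - 21/2*y - 12
  leading term x: subtract (-4/5)·f_1 from 4*x - 31/6*y**3 + 62/15*y**2 - 21/2*y - 12 → -31/6*y**3 + 122/15*y**2 - 137/10*y
  leading term y**3: subtract (31/6*y)·h_5 from -31/6*y**3 + 122/15*y**2 - 137/10*y → 175/36*y**2 - 137/10*y
  leading term y**2: subtract (-175/36)·h_5 from 175/36*y**2 - 137/10*y → -11471/1080*y
  leading term y: no divisor's leading term divides it; move -11471/1080*y to the remainder.
  remainder -11471/1080*y ≠ 0; add h_6 = -11471/1080*y to the basis.

The other S-polynomials (S(f_1,h_4), S(f_2,h_4), S(f_3,h_4), S(f_1,h_5), S(f_2,h_5), S(f_3,h_5), S(h_4,h_5), S(f_1,h_6), S(f_2,h_6), S(f_3,h_6), S(h_4,h_6), S(h_5,h_6)) all reduce to 0 modulo the current basis, so we have a Gröbner basis.
Inter-reduce: drop elements whose leading term is divisible by another's, tail-reduce, and make monic.
Reduced Gröbner basis: {x - 3, y}.

A lex Gröbner basis eliminates variables successively. Here y depends only on y, with roots {0}; lifting each root through the earlier basis elements recovers the full solutions.
  y = 0: the earlier basis element becomes x - 3 = 0, giving x = 3 — point (3, 0).

{(3, 0)}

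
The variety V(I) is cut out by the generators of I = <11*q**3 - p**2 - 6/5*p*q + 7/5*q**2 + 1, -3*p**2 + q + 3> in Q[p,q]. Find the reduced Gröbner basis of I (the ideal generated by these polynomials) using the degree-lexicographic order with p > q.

G = {q**3 - 6/55*p*q + 7/55*q**2 - 1/33*q, p**2 - 1/3*q - 1}

f_1 = 11*q**3 - p**2 - 6/5*p*q + 7/5*q**2 + 1, LT = q**3.
f_2 = -3*p**2 + q + 3, LT = p**2.

S(f_1,f_2): leading monomials are coprime, so the S-polynomial reduces to 0 (Buchberger's first criterion).
Every S-polynomial of the final basis reduces to 0, so we have a Gröbner basis.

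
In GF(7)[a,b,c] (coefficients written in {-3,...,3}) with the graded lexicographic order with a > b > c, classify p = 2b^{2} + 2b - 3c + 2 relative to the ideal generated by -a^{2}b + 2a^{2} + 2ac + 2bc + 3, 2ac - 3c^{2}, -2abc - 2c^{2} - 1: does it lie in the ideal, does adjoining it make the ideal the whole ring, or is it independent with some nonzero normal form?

First compute the reduced Gröbner basis of I by Buchberger's algorithm.
f_1 = -a^{2}b + 2a^{2} + 2ac + 2bc + 3, LT = a^{2}b.
f_2 = 2ac - 3c^{2}, LT = ac.
f_3 = -2abc - 2c^{2} - 1, LT = abc.

S(f_1,f_2): lcm = a^{2}bc. S = -2abc^{2} - 2a^{2}c - 2ac^{2} - 2bc^{2} - 3c.
  reduce S modulo (f_1, f_2, f_3):
  remainder -3bc^{3} - 2bc^{2} + 3c^{3} - 3c ≠ 0; add h_4 = -3bc^{3} - 2bc^{2} + 3c^{3} - 3c to the basis.

S(f_1,f_3): lcm = a^{2}bc. S = -2a^{2}c - 3ac^{2} - 2bc^{2} + 3a - 3c.
  reduce S modulo (f_1, f_2, f_3, h_4):
  remainder -2bc^{2} - 2c^{3} + 3a - 3c ≠ 0; add h_5 = -2bc^{2} - 2c^{3} + 3a - 3c to the basis.

S(f_2,f_3): lcm = abc. S = 2bc^{2} - c^{2} + 3.
  reduce S modulo (f_1, f_2, f_3, h_4, h_5):
  remainder -2c^{3} - c^{2} + 3a - 3c + 3 ≠ 0; add h_6 = -2c^{3} - c^{2} + 3a - 3c + 3 to the basis.

S(f_3,h_4): lcm = abc^{3}. S = -3abc^{2} + ac^{3} + c^{4} - ac - 3c^{2}.
  reduce S modulo (f_1, f_2, f_3, h_4, h_5, h_6):
  remainder a + 2c ≠ 0; add h_7 = a + 2c to the basis.

S(h_4,h_6): lcm = bc^{3}. S = -bc^{2} - c^{3} - 2ab + 2bc - 2b + c.
  reduce S modulo (f_1, f_2, f_3, h_4, h_5, h_6, h_7):
  remainder -bc - 2b + 2c ≠ 0; add h_8 = -bc - 2b + 2c to the basis.

S(f_1,h_7): lcm = a^{2}b. S = -2abc - 2a^{2} - 2ac - 2bc - 3.
  reduce S modulo (f_1, f_2, f_3, h_4, h_5, h_6, h_7, h_8):
  remainder -2c^{2} - 3b + 3c - 2 ≠ 0; add h_9 = -2c^{2} - 3b + 3c - 2 to the basis.

S(f_3,h_9): lcm = abc^{2}. S = 2ab^{2} - 2abc + c^{3} - ab - 3c.
  reduce S modulo (f_1, f_2, f_3, h_4, h_5, h_6, h_7, h_8, h_9):
  remainder b^{2} + b + 2c + 1 ≠ 0; add h_10 = b^{2} + b + 2c + 1 to the basis.

The other S-polynomials (S(f_1,h_4), S(f_2,h_4), S(f_1,h_5), S(f_2,h_5), S(f_3,h_5), S(h_4,h_5), S(f_1,h_6), S(f_2,h_6), S(f_3,h_6), S(h_5,h_6), S(f_2,h_7), S(f_3,h_7), S(h_4,h_7), S(h_5,h_7), S(h_6,h_7), S(f_1,h_8), S(f_2,h_8), S(f_3,h_8), S(h_4,h_8), S(h_5,h_8), S(h_6,h_8), S(h_7,h_8), S(f_1,h_9), S(f_2,h_9), S(h_4,h_9), S(h_5,h_9), S(h_6,h_9), S(h_7,h_9), S(h_8,h_9), S(f_1,h_10), S(f_2,h_10), S(f_3,h_10), S(h_4,h_10), S(h_5,h_10), S(h_6,h_10), S(h_7,h_10), S(h_8,h_10), S(h_9,h_10)) all reduce to 0 modulo the current basis, so we have a Gröbner basis.
Inter-reduce: drop elements whose leading term is divisible by another's, tail-reduce, and make monic.
Reduced Gröbner basis: {b^{2} + b + 2c + 1, bc + 2b - 2c, c^{2} - 2b + 2c + 1, a + 2c}.
Label its elements g_1 = b^{2} + b + 2c + 1, g_2 = bc + 2b - 2c, g_3 = c^{2} - 2b + 2c + 1, g_4 = a + 2c.

Reduce p = 2b^{2} + 2b - 3c + 2 modulo G:
  leading term b^{2}: subtract (2)·g_1 from 2b^{2} + 2b - 3c + 2 → 0
  normal form = 0.
Since the normal form is 0, p ∈ I.

Ideal membership is decidable via reduction modulo a Gröbner basis.

2b^{2} + 2b - 3c + 2 lies in I (it reduces to 0).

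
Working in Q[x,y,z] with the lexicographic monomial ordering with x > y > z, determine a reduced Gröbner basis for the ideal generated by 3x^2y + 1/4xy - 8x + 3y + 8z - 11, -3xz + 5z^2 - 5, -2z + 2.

G = {x, y - 1, z - 1}

This is the nonlinear analogue of row-reducing a linear system.

f_1 = 3x^2y + 1/4xy - 8x + 3y + 8z - 11, LT = x^2y.
f_2 = -3xz + 5z^2 - 5, LT = xz.
f_3 = -2z + 2, LT = z.

S(f_1,f_2): lcm = x^2yz. S = 5/3xyz^2 + 1/12xyz - 5/3xy - 8/3xz + yz + 8/3z^2 - 11/3z.
  leading term xyz^2: subtract (-5/9yz)·f_2 from 5/3xyz^2 + 1/12xyz - 5/3xy - 8/3xz + yz + 8/3z^2 - 11/3z → 1/12xyz - 5/3xy - 8/3xz + 25/9yz^3 - 16/9yz + 8/3z^2 - 11/3z
  leading term xyz: subtract (-1/36y)·f_2 from 1/12xyz - 5/3xy - 8/3xz + 25/9yz^3 - 16/9yz + 8/3z^2 - 11/3z → -5/3xy - 8/3xz + 25/9yz^3 + 5/36yz^2 - 16/9yz - 5/36y + 8/3z^2 - 11/3z
  leading term xy: no divisor's leading term divides it; move -5/3xy to the remainder.
  leading term xz: subtract (8/9)·f_2 from -8/3xz + 25/9yz^3 + 5/36yz^2 - 16/9yz - 5/36y + 8/3z^2 - 11/3z → 25/9yz^3 + 5/36yz^2 - 16/9yz - 5/36y - 16/9z^2 - 11/3z + 40/9
  leading term yz^3: subtract (-25/18yz^2)·f_3 from 25/9yz^3 + 5/36yz^2 - 16/9yz - 5/36y - 16/9z^2 - 11/3z + 40/9 → 35/12yz^2 - 16/9yz - 5/36y - 16/9z^2 - 11/3z + 40/9
  leading term yz^2: subtract (-35/24yz)·f_3 from 35/12yz^2 - 16/9yz - 5/36y - 16/9z^2 - 11/3z + 40/9 → 41/36yz - 5/36y - 16/9z^2 - 11/3z + 40/9
  leading term yz: subtract (-41/72y)·f_3 from 41/36yz - 5/36y - 16/9z^2 - 11/3z + 40/9 → y - 16/9z^2 - 11/3z + 40/9
  leading term y: no divisor's leading term divides it; move y to the remainder.
  leading term z^2: subtract (8/9z)·f_3 from -16/9z^2 - 11/3z + 40/9 → -49/9z + 40/9
  leading term z: subtract (49/18)·f_3 from -49/9z + 40/9 → -1
  leading term 1: no divisor's leading term divides it; move -1 to the remainder.
  remainder -5/3xy + y - 1 ≠ 0; add g_4 = -5/3xy + y - 1 to the basis.

S(f_2,f_3): lcm = xz. S = x - 5/3z^2 + 5/3.
  leading term x: no divisor's leading term divides it; move x to the remainder.
  leading term z^2: subtract (5/6z)·f_3 from -5/3z^2 + 5/3 → -5/3z + 5/3
  leading term z: subtract (5/6)·f_3 from -5/3z + 5/3 → 0
  remainder x ≠ 0; add g_5 = x to the basis.

S(f_1,g_4): lcm = x^2y. S = 41/60xy - 49/15x + y + 8/3z - 11/3.
  leading term xy: subtract (-41/100)·g_4 from 41/60xy - 49/15x + y + 8/3z - 11/3 → -49/15x + 141/100y + 8/3z - 1223/300
  leading term x: subtract (-49/15)·g_5 from -49/15x + 141/100y + 8/3z - 1223/300 → 141/100y + 8/3z - 1223/300
  leading term y: no divisor's leading term divides it; move 141/100y to the remainder.
  leading term z: subtract (-4/3)·f_3 from 8/3z - 1223/300 → -141/100
  leading term 1: no divisor's leading term divides it; move -141/100 to the remainder.
  remainder 141/100y - 141/100 ≠ 0; add g_6 = 141/100y - 141/100 to the basis.

The other S-polynomials (S(f_1,f_3), S(f_2,g_4), S(f_3,g_4), S(f_1,g_5), S(f_2,g_5), S(f_3,g_5), S(g_4,g_5), S(f_1,g_6), S(f_2,g_6), S(f_3,g_6), S(g_4,g_6), S(g_5,g_6)) all reduce to 0 modulo the current basis, so we have a Gröbner basis.
Inter-reduce: drop elements whose leading term is divisible by another's, tail-reduce, and make monic.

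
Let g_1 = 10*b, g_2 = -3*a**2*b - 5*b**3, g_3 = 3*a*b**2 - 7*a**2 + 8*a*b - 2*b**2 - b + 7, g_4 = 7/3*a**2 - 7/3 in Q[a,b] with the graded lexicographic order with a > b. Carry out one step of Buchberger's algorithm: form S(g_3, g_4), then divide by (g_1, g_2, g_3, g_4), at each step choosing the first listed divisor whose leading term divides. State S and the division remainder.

S(g_3, g_4) = -7/3*a**3 + 8/3*a**2*b - 2/3*a*b**2 - 1/3*a*b + b**2 + 7/3*a; remainder on division = 0.

lcm(LM(g_3), LM(g_4)) = a**2*b**2.
S = (lcm/LT(g_3))·g_3 − (lcm/LT(g_4))·g_4 = -7/3*a**3 + 8/3*a**2*b - 2/3*a*b**2 - 1/3*a*b + b**2 + 7/3*a.
Reduce S modulo (g_1, g_2, g_3, g_4) in that order:
  leading term a**3: subtract (-a)·g_4 from -7/3*a**3 + 8/3*a**2*b - 2/3*a*b**2 - 1/3*a*b + b**2 + 7/3*a → 8/3*a**2*b - 2/3*a*b**2 - 1/3*a*b + b**2
  leading term a**2*b: subtract (4/15*a**2)·g_1 from 8/3*a**2*b - 2/3*a*b**2 - 1/3*a*b + b**2 → -2/3*a*b**2 - 1/3*a*b + b**2
  leading term a*b**2: subtract (-1/15*a*b)·g_1 from -2/3*a*b**2 - 1/3*a*b + b**2 → -1/3*a*b + b**2
  leading term a*b: subtract (-1/30*a)·g_1 from -1/3*a*b + b**2 → b**2
  leading term b**2: subtract (1/10*b)·g_1 from b**2 → 0
The remainder is 0, so this S-polynomial contributes no new basis element.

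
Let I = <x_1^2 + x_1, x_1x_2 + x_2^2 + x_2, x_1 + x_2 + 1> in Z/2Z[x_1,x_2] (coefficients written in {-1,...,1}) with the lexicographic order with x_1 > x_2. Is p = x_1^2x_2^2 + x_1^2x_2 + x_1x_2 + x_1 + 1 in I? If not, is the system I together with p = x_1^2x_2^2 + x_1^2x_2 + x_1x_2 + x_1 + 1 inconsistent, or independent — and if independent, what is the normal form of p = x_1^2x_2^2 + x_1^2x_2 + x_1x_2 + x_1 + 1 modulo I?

x_1^2x_2^2 + x_1^2x_2 + x_1x_2 + x_1 + 1 is independent of I; its normal form modulo I is x_2.

First compute the reduced Gröbner basis of I by Buchberger's algorithm.
f_1 = x_1^2 + x_1, LT = x_1^2.
f_2 = x_1x_2 + x_2^2 + x_2, LT = x_1x_2.
f_3 = x_1 + x_2 + 1, LT = x_1.

S(f_1,f_2): lcm = x_1^2x_2. S = x_1x_2^2.
  leading term x_1x_2^2: subtract (x_2)·f_2 from x_1x_2^2 → x_2^3 + x_2^2
  leading term x_2^3: no divisor's leading term divides it; move x_2^3 to the remainder.
  leading term x_2^2: no divisor's leading term divides it; move x_2^2 to the remainder.
  remainder x_2^3 + x_2^2 ≠ 0; add h_4 = x_2^3 + x_2^2 to the basis.

S(f_1,f_3): lcm = x_1^2. S = x_1x_2.
  leading term x_1x_2: subtract (1)·f_2 from x_1x_2 → x_2^2 + x_2
  leading term x_2^2: no divisor's leading term divides it; move x_2^2 to the remainder.
  leading term x_2: no divisor's leading term divides it; move x_2 to the remainder.
  remainder x_2^2 + x_2 ≠ 0; add h_5 = x_2^2 + x_2 to the basis.

The other S-polynomials (S(f_2,f_3), S(f_1,h_4), S(f_2,h_4), S(f_3,h_4), S(f_1,h_5), S(f_2,h_5), S(f_3,h_5), S(h_4,h_5)) all reduce to 0 modulo the current basis, so we have a Gröbner basis.
Inter-reduce: drop elements whose leading term is divisible by another's, tail-reduce, and make monic.
Reduced Gröbner basis: {x_1 + x_2 + 1, x_2^2 + x_2}.
Label its elements g_1 = x_1 + x_2 + 1, g_2 = x_2^2 + x_2.

Reduce p = x_1^2x_2^2 + x_1^2x_2 + x_1x_2 + x_1 + 1 modulo G:
  leading term x_1^2x_2^2: subtract (x_1x_2^2)·g_1 from x_1^2x_2^2 + x_1^2x_2 + x_1x_2 + x_1 + 1 → x_1^2x_2 + x_1x_2^3 + x_1x_2^2 + x_1x_2 + x_1 + 1
  leading term x_1^2x_2: subtract (x_1x_2)·g_1 from x_1^2x_2 + x_1x_2^3 + x_1x_2^2 + x_1x_2 + x_1 + 1 → x_1x_2^3 + x_1 + 1
  leading term x_1x_2^3: subtract (x_2^3)·g_1 from x_1x_2^3 + x_1 + 1 → x_1 + x_2^4 + x_2^3 + 1
  leading term x_1: subtract (1)·g_1 from x_1 + x_2^4 + x_2^3 + 1 → x_2^4 + x_2^3 + x_2
  leading term x_2^4: subtract (x_2^2)·g_2 from x_2^4 + x_2^3 + x_2 → x_2
  leading term x_2: no divisor's leading term divides it; move x_2 to the remainder.
  normal form = x_2.
The normal form is nonzero, so p ∉ I. Since p minus its normal form lies in I, I + (p) = I + (r) where r = x_2; decide whether this ideal is the whole ring.
Run Buchberger on G together with r (pairs among the g_i already reduce to 0 since G is a Gröbner basis):
g_1 = x_1 + x_2 + 1, LT = x_1.
g_2 = x_2^2 + x_2, LT = x_2^2.
r = x_2, LT = x_2.

The S-polynomials (S(g_1,g_2), S(g_1,r), S(g_2,r)) all reduce to 0 modulo the current basis, so we have a Gröbner basis.
Inter-reduce: drop elements whose leading term is divisible by another's, tail-reduce, and make monic.
Reduced Gröbner basis: {x_1 + 1, x_2}.
The reduced Gröbner basis of I + (p) is {x_1 + 1, x_2} ≠ {1}, a proper ideal, so the enlarged system stays consistent: p is independent of I, with normal form x_2.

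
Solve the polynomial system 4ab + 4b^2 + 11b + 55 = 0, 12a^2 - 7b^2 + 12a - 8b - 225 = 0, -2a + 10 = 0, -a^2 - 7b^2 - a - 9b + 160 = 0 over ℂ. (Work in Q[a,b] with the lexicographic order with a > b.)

{(5, -5)}

Compute a lex Gröbner basis by Buchberger's algorithm.
f_1 = 4ab + 4b^2 + 11b + 55, LT = ab.
f_2 = 12a^2 + 12a - 7b^2 - 8b - 225, LT = a^2.
f_3 = -2a + 10, LT = a.
f_4 = -a^2 - a - 7b^2 - 9b + 160, LT = a^2.

S(f_1,f_2): lcm = a^2b. S = ab^2 + 7/4ab + 55/4a + 7/12b^3 + 2/3b^2 + 75/4b.
  leading term ab^2: subtract (1/4b)·f_1 from ab^2 + 7/4ab + 55/4a + 7/12b^3 + 2/3b^2 + 75/4b → 7/4ab + 55/4a - 5/12b^3 - 25/12b^2 + 5b
  leading term ab: subtract (7/16)·f_1 from 7/4ab + 55/4a - 5/12b^3 - 25/12b^2 + 5b → 55/4a - 5/12b^3 - 23/6b^2 + 3/16b - 385/16
  leading term a: subtract (-55/8)·f_3 from 55/4a - 5/12b^3 - 23/6b^2 + 3/16b - 385/16 → -5/12b^3 - 23/6b^2 + 3/16b + 715/16
  leading term b^3: no divisor's leading term divides it; move -5/12b^3 to the remainder.
  leading term b^2: no divisor's leading term divides it; move -23/6b^2 to the remainder.
  leading term b: no divisor's leading term divides it; move 3/16b to the remainder.
  leading term 1: no divisor's leading term divides it; move 715/16 to the remainder.
  remainder -5/12b^3 - 23/6b^2 + 3/16b + 715/16 ≠ 0; add h_5 = -5/12b^3 - 23/6b^2 + 3/16b + 715/16 to the basis.

S(f_1,f_3): lcm = ab. S = b^2 + 31/4b + 55/4.
  leading term b^2: no divisor's leading term divides it; move b^2 to the remainder.
  leading term b: no divisor's leading term divides it; move 31/4b to the remainder.
  leading term 1: no divisor's leading term divides it; move 55/4 to the remainder.
  remainder b^2 + 31/4b + 55/4 ≠ 0; add h_6 = b^2 + 31/4b + 55/4 to the basis.

S(f_1,f_4): lcm = a^2b. S = ab^2 + 7/4ab + 55/4a - 7b^3 - 9b^2 + 160b.
  leading term ab^2: subtract (1/4b)·f_1 from ab^2 + 7/4ab + 55/4a - 7b^3 - 9b^2 + 160b → 7/4ab + 55/4a - 8b^3 - 47/4b^2 + 585/4b
  leading term ab: subtract (7/16)·f_1 from 7/4ab + 55/4a - 8b^3 - 47/4b^2 + 585/4b → 55/4a - 8b^3 - 27/2b^2 + 2263/16b - 385/16
  leading term a: subtract (-55/8)·f_3 from 55/4a - 8b^3 - 27/2b^2 + 2263/16b - 385/16 → -8b^3 - 27/2b^2 + 2263/16b + 715/16
  leading term b^3: subtract (96/5)·h_5 from -8b^3 - 27/2b^2 + 2263/16b + 715/16 → 601/10b^2 + 11027/80b - 13013/16
  leading term b^2: subtract (601/10)·h_6 from 601/10b^2 + 11027/80b - 13013/16 → -5247/16b - 26235/16
  leading term b: no divisor's leading term divides it; move -5247/16b to the remainder.
  leading term 1: no divisor's leading term divides it; move -26235/16 to the remainder.
  remainder -5247/16b - 26235/16 ≠ 0; add h_7 = -5247/16b - 26235/16 to the basis.

S(f_2,f_3): lcm = a^2. S = 6a - 7/12b^2 - 2/3b - 75/4.
  leading term a: subtract (-3)·f_3 from 6a - 7/12b^2 - 2/3b - 75/4 → -7/12b^2 - 2/3b + 45/4
  leading term b^2: subtract (-7/12)·h_6 from -7/12b^2 - 2/3b + 45/4 → 185/48b + 925/48
  leading term b: subtract (-185/15741)·h_7 from 185/48b + 925/48 → 0
  remainder 0.

S(f_2,f_4): lcm = a^2. S = -91/12b^2 - 29/3b + 565/4.
  leading term b^2: subtract (-91/12)·h_6 from -91/12b^2 - 29/3b + 565/4 → 2357/48b + 11785/48
  leading term b: subtract (-2357/15741)·h_7 from 2357/48b + 11785/48 → 0
  remainder 0.

S(f_3,f_4): lcm = a^2. S = -6a - 7b^2 - 9b + 160.
  leading term a: subtract (3)·f_3 from -6a - 7b^2 - 9b + 160 → -7b^2 - 9b + 130
  leading term b^2: subtract (-7)·h_6 from -7b^2 - 9b + 130 → 181/4b + 905/4
  leading term b: subtract (-724/5247)·h_7 from 181/4b + 905/4 → 0
  remainder 0.

S(f_1,h_5): lcm = ab^3. S = -46/5ab^2 + 9/20ab + 429/4a + b^4 + 11/4b^3 + 55/4b^2.
  leading term ab^2: subtract (-23/10b)·f_1 from -46/5ab^2 + 9/20ab + 429/4a + b^4 + 11/4b^3 + 55/4b^2 → 9/20ab + 429/4a + b^4 + 239/20b^3 + 781/20b^2 + 253/2b
  leading term ab: subtract (9/80)·f_1 from 9/20ab + 429/4a + b^4 + 239/20b^3 + 781/20b^2 + 253/2b → 429/4a + b^4 + 239/20b^3 + 193/5b^2 + 10021/80b - 99/16
  leading term a: subtract (-429/8)·f_3 from 429/4a + b^4 + 239/20b^3 + 193/5b^2 + 10021/80b - 99/16 → b^4 + 239/20b^3 + 193/5b^2 + 10021/80b + 8481/16
  leading term b^4: subtract (-12/5b)·h_5 from b^4 + 239/20b^3 + 193/5b^2 + 10021/80b + 8481/16 → 11/4b^3 + 781/20b^2 + 18601/80b + 8481/16
  leading term b^3: subtract (-33/5)·h_5 from 11/4b^3 + 781/20b^2 + 18601/80b + 8481/16 → 55/4b^2 + 935/4b + 825
  leading term b^2: subtract (55/4)·h_6 from 55/4b^2 + 935/4b + 825 → 2035/16b + 10175/16
  leading term b: subtract (-185/477)·h_7 from 2035/16b + 10175/16 → 0
  remainder 0.

S(f_2,h_5): leading monomials are coprime, so the S-polynomial reduces to 0 (Buchberger's first criterion).
S(f_3,h_5): leading monomials are coprime, so the S-polynomial reduces to 0 (Buchberger's first criterion).
S(f_4,h_5): leading monomials are coprime, so the S-polynomial reduces to 0 (Buchberger's first criterion).
S(f_1,h_6): lcm = ab^2. S = -31/4ab - 55/4a + b^3 + 11/4b^2 + 55/4b.
  leading term ab: subtract (-31/16)·f_1 from -31/4ab - 55/4a + b^3 + 11/4b^2 + 55/4b → -55/4a + b^3 + 21/2b^2 + 561/16b + 1705/16
  leading term a: subtract (55/8)·f_3 from -55/4a + b^3 + 21/2b^2 + 561/16b + 1705/16 → b^3 + 21/2b^2 + 561/16b + 605/16
  leading term b^3: subtract (-12/5)·h_5 from b^3 + 21/2b^2 + 561/16b + 605/16 → 13/10b^2 + 2841/80b + 2321/16
  leading term b^2: subtract (13/10)·h_6 from 13/10b^2 + 2841/80b + 2321/16 → 407/16b + 2035/16
  leading term b: subtract (-37/477)·h_7 from 407/16b + 2035/16 → 0
  remainder 0.

S(f_2,h_6): leading monomials are coprime, so the S-polynomial reduces to 0 (Buchberger's first criterion).
S(f_3,h_6): leading monomials are coprime, so the S-polynomial reduces to 0 (Buchberger's first criterion).
S(f_4,h_6): leading monomials are coprime, so the S-polynomial reduces to 0 (Buchberger's first criterion).
S(h_5,h_6): lcm = b^3. S = 29/20b^2 - 71/5b - 429/4.
  leading term b^2: subtract (29/20)·h_6 from 29/20b^2 - 71/5b - 429/4 → -407/16b - 2035/16
  leading term b: subtract (37/477)·h_7 from -407/16b - 2035/16 → 0
  remainder 0.

S(f_1,h_7): lcm = ab. S = -5a + b^2 + 11/4b + 55/4.
  leading term a: subtract (5/2)·f_3 from -5a + b^2 + 11/4b + 55/4 → b^2 + 11/4b - 45/4
  leading term b^2: subtract (1)·h_6 from b^2 + 11/4b - 45/4 → -5b - 25
  leading term b: subtract (80/5247)·h_7 from -5b - 25 → 0
  remainder 0.

S(f_2,h_7): leading monomials are coprime, so the S-polynomial reduces to 0 (Buchberger's first criterion).
S(f_3,h_7): leading monomials are coprime, so the S-polynomial reduces to 0 (Buchberger's first criterion).
S(f_4,h_7): leading monomials are coprime, so the S-polynomial reduces to 0 (Buchberger's first criterion).
S(h_5,h_7): lcm = b^3. S = 21/5b^2 - 9/20b - 429/4.
  leading term b^2: subtract (21/5)·h_6 from 21/5b^2 - 9/20b - 429/4 → -33b - 165
  leading term b: subtract (16/159)·h_7 from -33b - 165 → 0
  remainder 0.

S(h_6,h_7): lcm = b^2. S = 11/4b + 55/4.
  leading term b: subtract (-4/477)·h_7 from 11/4b + 55/4 → 0
  remainder 0.

Every S-polynomial of the final basis reduces to 0, so we have a Gröbner basis.
Inter-reduce: drop elements whose leading term is divisible by another's, tail-reduce, and make monic.
Reduced Gröbner basis: {a - 5, b + 5}.

Elimination: the polynomial b + 5 lies in the elimination ideal for b, so b ∈ {-5}. For each such b, the remaining basis elements (now univariate) give the rest of the solution.
  b = -5: the earlier basis element becomes a - 5 = 0, giving a = 5 — point (5, -5).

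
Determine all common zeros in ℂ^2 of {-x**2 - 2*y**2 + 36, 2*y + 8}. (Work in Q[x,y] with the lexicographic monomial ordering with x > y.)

Compute a lex Gröbner basis by Buchberger's algorithm.
f_1 = -x**2 - 2*y**2 + 36, LT = x**2.
f_2 = 2*y + 8, LT = y.

S(f_1,f_2): leading monomials are coprime, so the S-polynomial reduces to 0 (Buchberger's first criterion).
Every S-polynomial of the final basis reduces to 0, so we have a Gröbner basis.
Inter-reduce: drop elements whose leading term is divisible by another's, tail-reduce, and make monic.
Reduced Gröbner basis: {x**2 - 4, y + 4}.

A lex Gröbner basis eliminates variables successively. Here y + 4 depends only on y, with roots {-4}; lifting each root through the earlier basis elements recovers the full solutions.
  y = -4: the earlier basis element becomes x**2 - 4 = 0, giving x = -2, 2 — points (-2, -4), (2, -4).

{(-2, -4), (2, -4)}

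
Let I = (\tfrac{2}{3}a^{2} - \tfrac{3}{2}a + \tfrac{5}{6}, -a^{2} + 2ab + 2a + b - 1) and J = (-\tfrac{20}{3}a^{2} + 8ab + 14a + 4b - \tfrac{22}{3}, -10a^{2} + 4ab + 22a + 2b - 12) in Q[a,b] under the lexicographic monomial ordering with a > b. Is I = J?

Yes, the ideals are equal.

For a fixed monomial order, each ideal has a unique reduced Gröbner basis; comparing bases decides equality.
Buchberger on the first generating set:
f_1 = \tfrac{2}{3}a^{2} - \tfrac{3}{2}a + \tfrac{5}{6}, LT = a^{2}.
f_2 = -a^{2} + 2ab + 2a + b - 1, LT = a^{2}.

S(f_1,f_2): lcm = a^{2}. S = 2ab - \tfrac{1}{4}a + b + \tfrac{1}{4}.
  leading term ab: no divisor's leading term divides it; move 2ab to the remainder.
  leading term a: no divisor's leading term divides it; move -\tfrac{1}{4}a to the remainder.
  leading term b: no divisor's leading term divides it; move b to the remainder.
  leading term 1: no divisor's leading term divides it; move \tfrac{1}{4} to the remainder.
  remainder 2ab - \tfrac{1}{4}a + b + \tfrac{1}{4} ≠ 0; add g_3 = 2ab - \tfrac{1}{4}a + b + \tfrac{1}{4} to the basis.

S(f_1,g_3): lcm = a^{2}b. S = \tfrac{1}{8}a^{2} - \tfrac{11}{4}ab - \tfrac{1}{8}a + \tfrac{5}{4}b.
  leading term a^{2}: subtract (\tfrac{3}{16})·f_1 from \tfrac{1}{8}a^{2} - \tfrac{11}{4}ab - \tfrac{1}{8}a + \tfrac{5}{4}b → -\tfrac{11}{4}ab + \tfrac{5}{32}a + \tfrac{5}{4}b - \tfrac{5}{32}
  leading term ab: subtract (-\tfrac{11}{8})·g_3 from -\tfrac{11}{4}ab + \tfrac{5}{32}a + \tfrac{5}{4}b - \tfrac{5}{32} → -\tfrac{3}{16}a + \tfrac{21}{8}b + \tfrac{3}{16}
  leading term a: no divisor's leading term divides it; move -\tfrac{3}{16}a to the remainder.
  leading term b: no divisor's leading term divides it; move \tfrac{21}{8}b to the remainder.
  leading term 1: no divisor's leading term divides it; move \tfrac{3}{16} to the remainder.
  remainder -\tfrac{3}{16}a + \tfrac{21}{8}b + \tfrac{3}{16} ≠ 0; add g_4 = -\tfrac{3}{16}a + \tfrac{21}{8}b + \tfrac{3}{16} to the basis.

S(g_3,g_4): lcm = ab. S = -\tfrac{1}{8}a + 14b^{2} + \tfrac{3}{2}b + \tfrac{1}{8}.
  leading term a: subtract (\tfrac{2}{3})·g_4 from -\tfrac{1}{8}a + 14b^{2} + \tfrac{3}{2}b + \tfrac{1}{8} → 14b^{2} - \tfrac{1}{4}b
  leading term b^{2}: no divisor's leading term divides it; move 14b^{2} to the remainder.
  leading term b: no divisor's leading term divides it; move -\tfrac{1}{4}b to the remainder.
  remainder 14b^{2} - \tfrac{1}{4}b ≠ 0; add g_5 = 14b^{2} - \tfrac{1}{4}b to the basis.

The other S-polynomials (S(f_2,g_3), S(f_1,g_4), S(f_2,g_4), S(f_1,g_5), S(f_2,g_5), S(g_3,g_5), S(g_4,g_5)) all reduce to 0 modulo the current basis, so we have a Gröbner basis.
Inter-reduce: drop elements whose leading term is divisible by another's, tail-reduce, and make monic.
Reduced Gröbner basis: {a - 14b - 1, b^{2} - \tfrac{1}{56}b}.

Buchberger on the second generating set:
h_1 = -\tfrac{20}{3}a^{2} + 8ab + 14a + 4b - \tfrac{22}{3}, LT = a^{2}.
h_2 = -10a^{2} + 4ab + 22a + 2b - 12, LT = a^{2}.

S(h_1,h_2): lcm = a^{2}. S = -\tfrac{4}{5}ab + \tfrac{1}{10}a - \tfrac{2}{5}b - \tfrac{1}{10}.
  leading term ab: no divisor's leading term divides it; move -\tfrac{4}{5}ab to the remainder.
  leading term a: no divisor's leading term divides it; move \tfrac{1}{10}a to the remainder.
  leading term b: no divisor's leading term divides it; move -\tfrac{2}{5}b to the remainder.
  leading term 1: no divisor's leading term divides it; move -\tfrac{1}{10} to the remainder.
  remainder -\tfrac{4}{5}ab + \tfrac{1}{10}a - \tfrac{2}{5}b - \tfrac{1}{10} ≠ 0; add k_3 = -\tfrac{4}{5}ab + \tfrac{1}{10}a - \tfrac{2}{5}b - \tfrac{1}{10} to the basis.

S(h_1,k_3): lcm = a^{2}b. S = \tfrac{1}{8}a^{2} - \tfrac{6}{5}ab^{2} - \tfrac{13}{5}ab - \tfrac{1}{8}a - \tfrac{3}{5}b^{2} + \tfrac{11}{10}b.
  leading term a^{2}: subtract (-\tfrac{3}{160})·h_1 from \tfrac{1}{8}a^{2} - \tfrac{6}{5}ab^{2} - \tfrac{13}{5}ab - \tfrac{1}{8}a - \tfrac{3}{5}b^{2} + \tfrac{11}{10}b → -\tfrac{6}{5}ab^{2} - \tfrac{49}{20}ab + \tfrac{11}{80}a - \tfrac{3}{5}b^{2} + \tfrac{47}{40}b - \tfrac{11}{80}
  leading term ab^{2}: subtract (\tfrac{3}{2}b)·k_3 from -\tfrac{6}{5}ab^{2} - \tfrac{49}{20}ab + \tfrac{11}{80}a - \tfrac{3}{5}b^{2} + \tfrac{47}{40}b - \tfrac{11}{80} → -\tfrac{13}{5}ab + \tfrac{11}{80}a + \tfrac{53}{40}b - \tfrac{11}{80}
  leading term ab: subtract (\tfrac{13}{4})·k_3 from -\tfrac{13}{5}ab + \tfrac{11}{80}a + \tfrac{53}{40}b - \tfrac{11}{80} → -\tfrac{3}{16}a + \tfrac{21}{8}b + \tfrac{3}{16}
  leading term a: no divisor's leading term divides it; move -\tfrac{3}{16}a to the remainder.
  leading term b: no divisor's leading term divides it; move \tfrac{21}{8}b to the remainder.
  leading term 1: no divisor's leading term divides it; move \tfrac{3}{16} to the remainder.
  remainder -\tfrac{3}{16}a + \tfrac{21}{8}b + \tfrac{3}{16} ≠ 0; add k_4 = -\tfrac{3}{16}a + \tfrac{21}{8}b + \tfrac{3}{16} to the basis.

S(k_3,k_4): lcm = ab. S = -\tfrac{1}{8}a + 14b^{2} + \tfrac{3}{2}b + \tfrac{1}{8}.
  leading term a: subtract (\tfrac{2}{3})·k_4 from -\tfrac{1}{8}a + 14b^{2} + \tfrac{3}{2}b + \tfrac{1}{8} → 14b^{2} - \tfrac{1}{4}b
  leading term b^{2}: no divisor's leading term divides it; move 14b^{2} to the remainder.
  leading term b: no divisor's leading term divides it; move -\tfrac{1}{4}b to the remainder.
  remainder 14b^{2} - \tfrac{1}{4}b ≠ 0; add k_5 = 14b^{2} - \tfrac{1}{4}b to the basis.

The other S-polynomials (S(h_2,k_3), S(h_1,k_4), S(h_2,k_4), S(h_1,k_5), S(h_2,k_5), S(k_3,k_5), S(k_4,k_5)) all reduce to 0 modulo the current basis, so we have a Gröbner basis.
Inter-reduce: drop elements whose leading term is divisible by another's, tail-reduce, and make monic.
Reduced Gröbner basis: {a - 14b - 1, b^{2} - \tfrac{1}{56}b}.

The two bases agree; hence the ideals are identical.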